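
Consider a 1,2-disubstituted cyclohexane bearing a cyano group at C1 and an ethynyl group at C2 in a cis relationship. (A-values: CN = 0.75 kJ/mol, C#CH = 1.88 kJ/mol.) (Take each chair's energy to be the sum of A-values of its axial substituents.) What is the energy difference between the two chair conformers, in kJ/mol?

1.13 kJ/mol

C1 and C2 have opposite parity, so for the cis isomer the two substituents are one axial and one equatorial in each chair.
Chair I (cyano axial, ethynyl equatorial): E = 0.75 kJ/mol.
Chair II (cyano equatorial, ethynyl axial): E = 1.88 kJ/mol.
ΔE = 1.88 − 0.75 = 1.13 kJ/mol; chair I is more stable.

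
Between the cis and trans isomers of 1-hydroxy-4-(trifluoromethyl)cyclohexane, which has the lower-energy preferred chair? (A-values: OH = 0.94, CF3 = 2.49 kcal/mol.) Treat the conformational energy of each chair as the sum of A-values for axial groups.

trans

At 1,4 positions (parity opposite): cis → (a,e or e,a); trans → (e,e or a,a).
Best chair for cis: E = 0.94 kcal/mol; best chair for trans: E = 0.00 kcal/mol.
The trans isomer is lower by 0.94 kcal/mol.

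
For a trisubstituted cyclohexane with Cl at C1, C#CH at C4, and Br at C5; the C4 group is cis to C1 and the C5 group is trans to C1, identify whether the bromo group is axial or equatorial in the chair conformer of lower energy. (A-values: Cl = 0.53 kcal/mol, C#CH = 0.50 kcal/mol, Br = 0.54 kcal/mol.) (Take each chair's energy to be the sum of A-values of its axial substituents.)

Chair I (chloro axial, ethynyl equatorial, bromo equatorial): E = 0.53 kcal/mol.
Chair II (chloro equatorial, ethynyl axial, bromo axial): E = 1.04 kcal/mol.
Chair I is the more stable (lower-energy) conformer, and in that chair the bromo group is equatorial.

equatorial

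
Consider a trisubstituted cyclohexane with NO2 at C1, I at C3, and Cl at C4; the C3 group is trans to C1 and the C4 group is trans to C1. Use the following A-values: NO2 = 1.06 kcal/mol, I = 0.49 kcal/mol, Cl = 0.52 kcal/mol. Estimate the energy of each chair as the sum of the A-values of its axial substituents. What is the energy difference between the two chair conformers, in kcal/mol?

1.09 kcal/mol

Chair I (nitro axial, iodo equatorial, chloro axial): E = 1.58 kcal/mol.
Chair II (nitro equatorial, iodo axial, chloro equatorial): E = 0.49 kcal/mol.
ΔE = 1.58 − 0.49 = 1.09 kcal/mol; chair II is more stable.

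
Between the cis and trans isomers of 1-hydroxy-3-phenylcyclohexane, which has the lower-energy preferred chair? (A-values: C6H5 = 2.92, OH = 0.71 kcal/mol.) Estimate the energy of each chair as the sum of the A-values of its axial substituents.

At 1,3 positions (parity same): cis → (e,e or a,a); trans → (a,e or e,a).
Best chair for cis: E = 0.00 kcal/mol; best chair for trans: E = 0.71 kcal/mol.
The cis isomer is lower by 0.71 kcal/mol.

cis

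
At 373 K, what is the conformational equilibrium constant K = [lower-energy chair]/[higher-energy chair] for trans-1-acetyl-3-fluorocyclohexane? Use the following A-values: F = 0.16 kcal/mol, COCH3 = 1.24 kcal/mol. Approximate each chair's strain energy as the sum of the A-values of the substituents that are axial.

C1 and C3 have the same parity, so for the trans isomer the two substituents are one axial and one equatorial in each chair.
Chair I (fluoro axial, acetyl equatorial): E = 0.16 kcal/mol; chair II (fluoro equatorial, acetyl axial): E = 1.24 kcal/mol.
ΔG = 1.08 kcal/mol between the two chairs.
K = exp(ΔG/RT) with R = 1.987×10⁻³ kcal mol⁻¹ K⁻¹ and T = 373 K gives K ≈ 4.29.

K ≈ 4.29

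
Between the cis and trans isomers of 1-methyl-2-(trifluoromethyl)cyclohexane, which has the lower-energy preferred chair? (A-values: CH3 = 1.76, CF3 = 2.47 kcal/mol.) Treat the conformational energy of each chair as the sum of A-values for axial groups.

trans

At 1,2 positions (parity opposite): cis → (a,e or e,a); trans → (e,e or a,a).
Best chair for cis: E = 1.76 kcal/mol; best chair for trans: E = 0.00 kcal/mol.
The trans isomer is lower by 1.76 kcal/mol.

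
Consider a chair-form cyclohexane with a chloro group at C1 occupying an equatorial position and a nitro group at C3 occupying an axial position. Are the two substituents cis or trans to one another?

C1 and C3 have the same parity, so their axial bonds point in the same direction.
With same-parity carbons, two substituents on the same face are both axial or both equatorial; opposite faces give one of each.
Here the groups are equatorial/axial → opposite face → trans.

trans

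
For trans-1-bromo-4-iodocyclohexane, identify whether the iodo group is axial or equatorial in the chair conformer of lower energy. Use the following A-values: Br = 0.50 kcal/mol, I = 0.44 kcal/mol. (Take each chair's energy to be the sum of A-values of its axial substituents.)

C1 and C4 have opposite parity, so for the trans isomer the two substituents are e,e in one chair and a,a in the other.
Chair I (bromo axial, iodo axial): E = 0.94 kcal/mol.
Chair II (bromo equatorial, iodo equatorial): E = 0.00 kcal/mol.
Chair II is the more stable (lower-energy) conformer, and in that chair the iodo group is equatorial.

equatorial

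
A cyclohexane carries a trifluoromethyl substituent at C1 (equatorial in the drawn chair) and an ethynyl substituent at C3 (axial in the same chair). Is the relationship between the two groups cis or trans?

C1 and C3 have the same parity, so their axial bonds point in the same direction.
With same-parity carbons, two substituents on the same face are both axial or both equatorial; opposite faces give one of each.
Here the groups are equatorial/axial → opposite face → trans.

trans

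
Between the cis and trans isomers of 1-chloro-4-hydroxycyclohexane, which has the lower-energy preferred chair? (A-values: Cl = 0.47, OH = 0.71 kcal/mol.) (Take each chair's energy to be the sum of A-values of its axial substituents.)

trans

At 1,4 positions (parity opposite): cis → (a,e or e,a); trans → (e,e or a,a).
Best chair for cis: E = 0.47 kcal/mol; best chair for trans: E = 0.00 kcal/mol.
The trans isomer is lower by 0.47 kcal/mol.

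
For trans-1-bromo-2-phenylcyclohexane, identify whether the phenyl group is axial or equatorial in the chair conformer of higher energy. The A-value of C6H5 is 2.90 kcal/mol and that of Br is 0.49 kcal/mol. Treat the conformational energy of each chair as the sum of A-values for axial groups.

C1 and C2 have opposite parity, so for the trans isomer the two substituents are e,e in one chair and a,a in the other.
Chair I (phenyl axial, bromo axial): E = 3.39 kcal/mol.
Chair II (phenyl equatorial, bromo equatorial): E = 0.00 kcal/mol.
Chair I is the less stable (higher-energy) conformer, and in that chair the phenyl group is axial.

axial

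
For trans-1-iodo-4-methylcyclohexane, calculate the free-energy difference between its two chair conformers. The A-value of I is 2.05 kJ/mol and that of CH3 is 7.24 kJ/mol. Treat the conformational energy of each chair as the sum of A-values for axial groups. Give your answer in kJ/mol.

C1 and C4 have opposite parity, so for the trans isomer the two substituents are e,e in one chair and a,a in the other.
Chair I (iodo axial, methyl axial): E = 9.29 kJ/mol.
Chair II (iodo equatorial, methyl equatorial): E = 0.00 kJ/mol.
ΔE = 9.29 − 0.00 = 9.29 kJ/mol; chair II is more stable.

9.29 kJ/mol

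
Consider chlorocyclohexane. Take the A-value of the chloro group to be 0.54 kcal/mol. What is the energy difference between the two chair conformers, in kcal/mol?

A monosubstituted cyclohexane has one chair with the chloro group axial (E = A = 0.54 kcal/mol) and one with it equatorial (E = 0).
ΔE = 0.54 − 0 = 0.54 kcal/mol.

0.54 kcal/mol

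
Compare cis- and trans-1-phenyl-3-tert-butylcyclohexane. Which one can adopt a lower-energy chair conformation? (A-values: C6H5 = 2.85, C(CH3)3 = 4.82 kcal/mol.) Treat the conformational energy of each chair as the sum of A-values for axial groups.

cis

At 1,3 positions (parity same): cis → (e,e or a,a); trans → (a,e or e,a).
Best chair for cis: E = 0.00 kcal/mol; best chair for trans: E = 2.85 kcal/mol.
The cis isomer is lower by 2.85 kcal/mol.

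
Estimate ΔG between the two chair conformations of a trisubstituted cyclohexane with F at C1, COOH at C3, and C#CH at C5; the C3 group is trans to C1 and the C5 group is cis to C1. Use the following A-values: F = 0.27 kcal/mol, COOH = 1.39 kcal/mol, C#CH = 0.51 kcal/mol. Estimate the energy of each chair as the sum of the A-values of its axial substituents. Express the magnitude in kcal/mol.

Chair I (fluoro axial, carboxyl equatorial, ethynyl axial): E = 0.78 kcal/mol.
Chair II (fluoro equatorial, carboxyl axial, ethynyl equatorial): E = 1.39 kcal/mol.
ΔE = 1.39 − 0.78 = 0.61 kcal/mol; chair I is more stable.

0.61 kcal/mol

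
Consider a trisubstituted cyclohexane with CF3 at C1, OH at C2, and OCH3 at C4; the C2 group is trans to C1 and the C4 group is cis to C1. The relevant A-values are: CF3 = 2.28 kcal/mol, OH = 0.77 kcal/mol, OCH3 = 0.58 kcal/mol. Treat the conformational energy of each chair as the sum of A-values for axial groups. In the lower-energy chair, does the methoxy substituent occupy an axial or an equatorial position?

Chair I (trifluoromethyl axial, hydroxyl axial, methoxy equatorial): E = 3.05 kcal/mol.
Chair II (trifluoromethyl equatorial, hydroxyl equatorial, methoxy axial): E = 0.58 kcal/mol.
Chair II is the more stable (lower-energy) conformer, and in that chair the methoxy group is axial.

axial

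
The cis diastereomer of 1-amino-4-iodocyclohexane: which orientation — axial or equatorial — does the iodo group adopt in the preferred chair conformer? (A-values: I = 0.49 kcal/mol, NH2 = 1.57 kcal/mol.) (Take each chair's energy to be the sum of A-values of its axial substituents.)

axial

C1 and C4 have opposite parity, so for the cis isomer the two substituents are one axial and one equatorial in each chair.
Chair I (iodo axial, amino equatorial): E = 0.49 kcal/mol.
Chair II (iodo equatorial, amino axial): E = 1.57 kcal/mol.
Chair I is the more stable (lower-energy) conformer, and in that chair the iodo group is axial.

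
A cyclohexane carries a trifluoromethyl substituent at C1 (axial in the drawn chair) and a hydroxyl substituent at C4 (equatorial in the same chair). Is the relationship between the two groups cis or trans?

C1 and C4 have opposite parity, so their axial bonds point in opposite directions.
With opposite-parity carbons, two substituents on the same face are one axial and one equatorial; opposite faces give both axial or both equatorial.
Here the groups are axial/equatorial → same face → cis.

cis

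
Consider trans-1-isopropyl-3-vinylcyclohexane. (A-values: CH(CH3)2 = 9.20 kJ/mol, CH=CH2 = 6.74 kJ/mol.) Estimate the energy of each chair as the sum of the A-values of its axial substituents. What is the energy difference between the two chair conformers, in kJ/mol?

C1 and C3 have the same parity, so for the trans isomer the two substituents are one axial and one equatorial in each chair.
Chair I (isopropyl axial, vinyl equatorial): E = 9.20 kJ/mol.
Chair II (isopropyl equatorial, vinyl axial): E = 6.74 kJ/mol.
ΔE = 9.20 − 6.74 = 2.46 kJ/mol; chair II is more stable.

2.46 kJ/mol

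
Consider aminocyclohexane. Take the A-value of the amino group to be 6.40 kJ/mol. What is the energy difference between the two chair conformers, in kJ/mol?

6.40 kJ/mol

A monosubstituted cyclohexane has one chair with the amino group axial (E = A = 6.40 kJ/mol) and one with it equatorial (E = 0).
ΔE = 6.40 − 0 = 6.40 kJ/mol.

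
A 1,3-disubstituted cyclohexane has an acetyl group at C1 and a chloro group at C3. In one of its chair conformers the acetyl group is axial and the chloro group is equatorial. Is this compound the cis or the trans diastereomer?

C1 and C3 have the same parity, so their axial bonds point in the same direction.
With same-parity carbons, two substituents on the same face are both axial or both equatorial; opposite faces give one of each.
Here the groups are axial/equatorial → opposite face → trans.

trans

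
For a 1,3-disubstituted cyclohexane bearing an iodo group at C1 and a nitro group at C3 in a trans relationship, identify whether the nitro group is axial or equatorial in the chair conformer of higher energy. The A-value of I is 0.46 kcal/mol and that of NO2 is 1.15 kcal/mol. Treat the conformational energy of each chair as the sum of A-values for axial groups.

axial

C1 and C3 have the same parity, so for the trans isomer the two substituents are one axial and one equatorial in each chair.
Chair I (iodo axial, nitro equatorial): E = 0.46 kcal/mol.
Chair II (iodo equatorial, nitro axial): E = 1.15 kcal/mol.
Chair II is the less stable (higher-energy) conformer, and in that chair the nitro group is axial.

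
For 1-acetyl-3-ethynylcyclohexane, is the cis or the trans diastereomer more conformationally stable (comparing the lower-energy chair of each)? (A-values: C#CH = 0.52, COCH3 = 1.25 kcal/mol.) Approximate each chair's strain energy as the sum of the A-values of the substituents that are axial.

cis

At 1,3 positions (parity same): cis → (e,e or a,a); trans → (a,e or e,a).
Best chair for cis: E = 0.00 kcal/mol; best chair for trans: E = 0.52 kcal/mol.
The cis isomer is lower by 0.52 kcal/mol.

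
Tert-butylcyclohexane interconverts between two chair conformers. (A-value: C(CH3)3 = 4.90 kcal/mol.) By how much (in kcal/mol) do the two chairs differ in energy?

A monosubstituted cyclohexane has one chair with the tert-butyl group axial (E = A = 4.90 kcal/mol) and one with it equatorial (E = 0).
ΔE = 4.90 − 0 = 4.90 kcal/mol.

4.90 kcal/mol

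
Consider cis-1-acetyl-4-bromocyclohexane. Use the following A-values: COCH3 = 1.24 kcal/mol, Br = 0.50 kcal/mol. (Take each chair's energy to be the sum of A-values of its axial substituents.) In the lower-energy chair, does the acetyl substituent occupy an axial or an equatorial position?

C1 and C4 have opposite parity, so for the cis isomer the two substituents are one axial and one equatorial in each chair.
Chair I (acetyl axial, bromo equatorial): E = 1.24 kcal/mol.
Chair II (acetyl equatorial, bromo axial): E = 0.50 kcal/mol.
Chair II is the more stable (lower-energy) conformer, and in that chair the acetyl group is equatorial.

equatorial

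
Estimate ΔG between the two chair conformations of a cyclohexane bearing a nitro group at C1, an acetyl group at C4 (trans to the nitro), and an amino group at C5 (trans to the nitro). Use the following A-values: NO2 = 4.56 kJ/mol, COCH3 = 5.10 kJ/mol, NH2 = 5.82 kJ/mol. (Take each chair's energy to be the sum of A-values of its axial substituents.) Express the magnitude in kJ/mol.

Chair I (nitro axial, acetyl axial, amino equatorial): E = 9.66 kJ/mol.
Chair II (nitro equatorial, acetyl equatorial, amino axial): E = 5.82 kJ/mol.
ΔE = 9.66 − 5.82 = 3.84 kJ/mol; chair II is more stable.

3.84 kJ/mol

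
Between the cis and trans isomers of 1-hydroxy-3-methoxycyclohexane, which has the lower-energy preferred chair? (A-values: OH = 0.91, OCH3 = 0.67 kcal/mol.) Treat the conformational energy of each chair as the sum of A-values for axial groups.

cis

At 1,3 positions (parity same): cis → (e,e or a,a); trans → (a,e or e,a).
Best chair for cis: E = 0.00 kcal/mol; best chair for trans: E = 0.67 kcal/mol.
The cis isomer is lower by 0.67 kcal/mol.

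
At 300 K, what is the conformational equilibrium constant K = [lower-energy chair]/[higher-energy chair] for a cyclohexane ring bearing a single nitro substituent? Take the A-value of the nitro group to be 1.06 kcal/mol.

K ≈ 5.92

One chair has the nitro group axial (E = 1.06 kcal/mol) and the other has it equatorial (E = 0).
ΔG = 1.06 kcal/mol between the two chairs.
K = exp(ΔG/RT) with R = 1.987×10⁻³ kcal mol⁻¹ K⁻¹ and T = 300 K gives K ≈ 5.92.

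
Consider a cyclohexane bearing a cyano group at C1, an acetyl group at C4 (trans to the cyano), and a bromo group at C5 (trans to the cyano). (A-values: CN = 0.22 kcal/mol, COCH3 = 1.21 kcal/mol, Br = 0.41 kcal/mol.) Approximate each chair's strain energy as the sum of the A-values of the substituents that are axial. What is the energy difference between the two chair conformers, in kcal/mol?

Chair I (cyano axial, acetyl axial, bromo equatorial): E = 1.43 kcal/mol.
Chair II (cyano equatorial, acetyl equatorial, bromo axial): E = 0.41 kcal/mol.
ΔE = 1.43 − 0.41 = 1.02 kcal/mol; chair II is more stable.

1.02 kcal/mol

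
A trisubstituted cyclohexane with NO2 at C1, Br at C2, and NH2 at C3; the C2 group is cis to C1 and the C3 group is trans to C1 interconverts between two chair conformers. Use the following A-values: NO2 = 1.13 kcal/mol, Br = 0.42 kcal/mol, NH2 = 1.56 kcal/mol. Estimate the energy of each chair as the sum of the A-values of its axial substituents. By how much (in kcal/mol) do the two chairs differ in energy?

0.85 kcal/mol

Chair I (nitro axial, bromo equatorial, amino equatorial): E = 1.13 kcal/mol.
Chair II (nitro equatorial, bromo axial, amino axial): E = 1.98 kcal/mol.
ΔE = 1.98 − 1.13 = 0.85 kcal/mol; chair I is more stable.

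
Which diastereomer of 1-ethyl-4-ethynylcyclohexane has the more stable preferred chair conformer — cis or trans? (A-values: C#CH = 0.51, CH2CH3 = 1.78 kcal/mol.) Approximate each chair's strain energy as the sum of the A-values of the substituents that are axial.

trans

At 1,4 positions (parity opposite): cis → (a,e or e,a); trans → (e,e or a,a).
Best chair for cis: E = 0.51 kcal/mol; best chair for trans: E = 0.00 kcal/mol.
The trans isomer is lower by 0.51 kcal/mol.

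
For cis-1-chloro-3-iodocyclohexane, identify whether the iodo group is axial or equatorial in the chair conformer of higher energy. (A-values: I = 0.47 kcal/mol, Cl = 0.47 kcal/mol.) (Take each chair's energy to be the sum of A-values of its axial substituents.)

C1 and C3 have the same parity, so for the cis isomer the two substituents are e,e in one chair and a,a in the other.
Chair I (iodo axial, chloro axial): E = 0.94 kcal/mol.
Chair II (iodo equatorial, chloro equatorial): E = 0.00 kcal/mol.
Chair I is the less stable (higher-energy) conformer, and in that chair the iodo group is axial.

axial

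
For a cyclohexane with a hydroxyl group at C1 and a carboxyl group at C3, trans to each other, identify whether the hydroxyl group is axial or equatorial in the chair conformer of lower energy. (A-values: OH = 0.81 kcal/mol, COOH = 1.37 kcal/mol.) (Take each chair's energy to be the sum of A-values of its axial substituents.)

C1 and C3 have the same parity, so for the trans isomer the two substituents are one axial and one equatorial in each chair.
Chair I (hydroxyl axial, carboxyl equatorial): E = 0.81 kcal/mol.
Chair II (hydroxyl equatorial, carboxyl axial): E = 1.37 kcal/mol.
Chair I is the more stable (lower-energy) conformer, and in that chair the hydroxyl group is axial.

axial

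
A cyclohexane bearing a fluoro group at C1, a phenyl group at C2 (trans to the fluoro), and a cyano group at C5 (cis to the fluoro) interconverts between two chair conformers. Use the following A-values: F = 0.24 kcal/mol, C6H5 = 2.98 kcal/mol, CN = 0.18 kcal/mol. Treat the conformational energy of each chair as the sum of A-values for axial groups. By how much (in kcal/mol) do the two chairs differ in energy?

Chair I (fluoro axial, phenyl axial, cyano axial): E = 3.40 kcal/mol.
Chair II (fluoro equatorial, phenyl equatorial, cyano equatorial): E = 0.00 kcal/mol.
ΔE = 3.40 − 0.00 = 3.40 kcal/mol; chair II is more stable.

3.40 kcal/mol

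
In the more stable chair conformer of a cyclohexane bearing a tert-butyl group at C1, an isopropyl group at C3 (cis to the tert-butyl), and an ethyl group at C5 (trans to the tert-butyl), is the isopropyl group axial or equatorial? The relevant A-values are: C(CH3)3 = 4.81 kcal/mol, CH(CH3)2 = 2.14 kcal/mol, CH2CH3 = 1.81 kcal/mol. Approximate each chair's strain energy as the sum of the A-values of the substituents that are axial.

Chair I (tert-butyl axial, isopropyl axial, ethyl equatorial): E = 6.95 kcal/mol.
Chair II (tert-butyl equatorial, isopropyl equatorial, ethyl axial): E = 1.81 kcal/mol.
Chair II is the more stable (lower-energy) conformer, and in that chair the isopropyl group is equatorial.

equatorial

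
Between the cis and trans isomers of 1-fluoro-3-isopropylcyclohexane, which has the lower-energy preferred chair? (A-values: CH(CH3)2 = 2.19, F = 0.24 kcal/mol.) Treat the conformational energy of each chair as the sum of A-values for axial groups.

cis

At 1,3 positions (parity same): cis → (e,e or a,a); trans → (a,e or e,a).
Best chair for cis: E = 0.00 kcal/mol; best chair for trans: E = 0.24 kcal/mol.
The cis isomer is lower by 0.24 kcal/mol.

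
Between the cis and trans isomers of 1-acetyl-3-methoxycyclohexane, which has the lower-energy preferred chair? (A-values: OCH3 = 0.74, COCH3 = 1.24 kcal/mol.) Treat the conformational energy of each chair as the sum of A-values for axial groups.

At 1,3 positions (parity same): cis → (e,e or a,a); trans → (a,e or e,a).
Best chair for cis: E = 0.00 kcal/mol; best chair for trans: E = 0.74 kcal/mol.
The cis isomer is lower by 0.74 kcal/mol.

cis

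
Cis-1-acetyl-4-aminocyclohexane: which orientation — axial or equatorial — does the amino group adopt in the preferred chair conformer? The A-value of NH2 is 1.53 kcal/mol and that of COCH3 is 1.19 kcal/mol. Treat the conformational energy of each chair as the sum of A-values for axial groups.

C1 and C4 have opposite parity, so for the cis isomer the two substituents are one axial and one equatorial in each chair.
Chair I (amino axial, acetyl equatorial): E = 1.53 kcal/mol.
Chair II (amino equatorial, acetyl axial): E = 1.19 kcal/mol.
Chair II is the more stable (lower-energy) conformer, and in that chair the amino group is equatorial.

equatorial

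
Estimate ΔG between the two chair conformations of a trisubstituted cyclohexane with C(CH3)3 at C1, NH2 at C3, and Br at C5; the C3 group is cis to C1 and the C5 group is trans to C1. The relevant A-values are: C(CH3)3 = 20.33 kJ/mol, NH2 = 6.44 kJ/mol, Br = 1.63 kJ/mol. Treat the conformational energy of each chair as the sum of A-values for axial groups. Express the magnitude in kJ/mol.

25.14 kJ/mol

Chair I (tert-butyl axial, amino axial, bromo equatorial): E = 26.77 kJ/mol.
Chair II (tert-butyl equatorial, amino equatorial, bromo axial): E = 1.63 kJ/mol.
ΔE = 26.77 − 1.63 = 25.14 kJ/mol; chair II is more stable.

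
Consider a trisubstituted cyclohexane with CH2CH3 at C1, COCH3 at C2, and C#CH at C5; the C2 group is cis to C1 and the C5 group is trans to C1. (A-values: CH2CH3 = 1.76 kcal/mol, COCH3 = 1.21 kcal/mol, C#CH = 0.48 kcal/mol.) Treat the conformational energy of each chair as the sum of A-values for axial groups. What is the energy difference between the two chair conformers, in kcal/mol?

Chair I (ethyl axial, acetyl equatorial, ethynyl equatorial): E = 1.76 kcal/mol.
Chair II (ethyl equatorial, acetyl axial, ethynyl axial): E = 1.69 kcal/mol.
ΔE = 1.76 − 1.69 = 0.07 kcal/mol; chair II is more stable.

0.07 kcal/mol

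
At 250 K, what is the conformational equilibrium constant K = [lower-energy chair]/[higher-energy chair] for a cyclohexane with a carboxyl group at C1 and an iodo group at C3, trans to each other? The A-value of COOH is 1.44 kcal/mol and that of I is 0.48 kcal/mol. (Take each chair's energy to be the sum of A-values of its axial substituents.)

C1 and C3 have the same parity, so for the trans isomer the two substituents are one axial and one equatorial in each chair.
Chair I (carboxyl axial, iodo equatorial): E = 1.44 kcal/mol; chair II (carboxyl equatorial, iodo axial): E = 0.48 kcal/mol.
ΔG = 0.96 kcal/mol between the two chairs.
K = exp(ΔG/RT) with R = 1.987×10⁻³ kcal mol⁻¹ K⁻¹ and T = 250 K gives K ≈ 6.91.

K ≈ 6.91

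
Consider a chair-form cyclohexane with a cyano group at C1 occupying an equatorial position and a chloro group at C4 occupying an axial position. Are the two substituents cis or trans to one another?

C1 and C4 have opposite parity, so their axial bonds point in opposite directions.
With opposite-parity carbons, two substituents on the same face are one axial and one equatorial; opposite faces give both axial or both equatorial.
Here the groups are equatorial/axial → same face → cis.

cis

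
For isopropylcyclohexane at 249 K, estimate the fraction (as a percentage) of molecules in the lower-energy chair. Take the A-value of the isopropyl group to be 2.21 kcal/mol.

One chair has the isopropyl group axial (E = 2.21 kcal/mol) and the other has it equatorial (E = 0).
ΔG = 2.21 kcal/mol between the two chairs.
K = exp(ΔG/RT) with R = 1.987×10⁻³ kcal mol⁻¹ K⁻¹ and T = 249 K gives K ≈ 87.1.
Fraction in the lower-energy chair = K/(K+1) = 98.9%.

98.9%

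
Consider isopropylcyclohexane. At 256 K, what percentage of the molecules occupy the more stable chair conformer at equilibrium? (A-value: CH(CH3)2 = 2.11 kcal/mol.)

98.4%

One chair has the isopropyl group axial (E = 2.11 kcal/mol) and the other has it equatorial (E = 0).
ΔG = 2.11 kcal/mol between the two chairs.
K = exp(ΔG/RT) with R = 1.987×10⁻³ kcal mol⁻¹ K⁻¹ and T = 256 K gives K ≈ 63.3.
Fraction in the lower-energy chair = K/(K+1) = 98.4%.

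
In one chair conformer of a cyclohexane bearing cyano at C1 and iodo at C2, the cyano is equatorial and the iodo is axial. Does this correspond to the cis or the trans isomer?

C1 and C2 have opposite parity, so their axial bonds point in opposite directions.
With opposite-parity carbons, two substituents on the same face are one axial and one equatorial; opposite faces give both axial or both equatorial.
Here the groups are equatorial/axial → same face → cis.

cis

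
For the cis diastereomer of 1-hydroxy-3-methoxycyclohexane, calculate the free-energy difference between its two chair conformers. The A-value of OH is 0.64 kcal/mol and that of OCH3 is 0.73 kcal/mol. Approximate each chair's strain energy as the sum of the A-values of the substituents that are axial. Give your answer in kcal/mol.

1.37 kcal/mol

C1 and C3 have the same parity, so for the cis isomer the two substituents are e,e in one chair and a,a in the other.
Chair I (hydroxyl axial, methoxy axial): E = 1.37 kcal/mol.
Chair II (hydroxyl equatorial, methoxy equatorial): E = 0.00 kcal/mol.
ΔE = 1.37 − 0.00 = 1.37 kcal/mol; chair II is more stable.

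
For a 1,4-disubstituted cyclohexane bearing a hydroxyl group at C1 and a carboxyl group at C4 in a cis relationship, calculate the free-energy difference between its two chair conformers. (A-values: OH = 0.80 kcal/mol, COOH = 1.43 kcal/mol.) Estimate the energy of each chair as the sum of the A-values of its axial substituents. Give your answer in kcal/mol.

C1 and C4 have opposite parity, so for the cis isomer the two substituents are one axial and one equatorial in each chair.
Chair I (hydroxyl axial, carboxyl equatorial): E = 0.80 kcal/mol.
Chair II (hydroxyl equatorial, carboxyl axial): E = 1.43 kcal/mol.
ΔE = 1.43 − 0.80 = 0.63 kcal/mol; chair I is more stable.

0.63 kcal/mol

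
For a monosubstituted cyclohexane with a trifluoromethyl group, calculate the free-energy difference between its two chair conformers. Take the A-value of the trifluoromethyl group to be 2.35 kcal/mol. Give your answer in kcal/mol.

A monosubstituted cyclohexane has one chair with the trifluoromethyl group axial (E = A = 2.35 kcal/mol) and one with it equatorial (E = 0).
ΔE = 2.35 − 0 = 2.35 kcal/mol.

2.35 kcal/mol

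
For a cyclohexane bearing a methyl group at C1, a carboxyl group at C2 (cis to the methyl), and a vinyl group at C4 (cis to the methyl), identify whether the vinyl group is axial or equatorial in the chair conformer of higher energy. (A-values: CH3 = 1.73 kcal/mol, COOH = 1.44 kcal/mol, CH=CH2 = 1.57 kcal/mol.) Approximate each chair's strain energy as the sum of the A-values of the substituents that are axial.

axial

Chair I (methyl axial, carboxyl equatorial, vinyl equatorial): E = 1.73 kcal/mol.
Chair II (methyl equatorial, carboxyl axial, vinyl axial): E = 3.01 kcal/mol.
Chair II is the less stable (higher-energy) conformer, and in that chair the vinyl group is axial.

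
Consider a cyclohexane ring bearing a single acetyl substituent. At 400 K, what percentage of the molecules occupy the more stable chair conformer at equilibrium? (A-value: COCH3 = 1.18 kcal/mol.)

One chair has the acetyl group axial (E = 1.18 kcal/mol) and the other has it equatorial (E = 0).
ΔG = 1.18 kcal/mol between the two chairs.
K = exp(ΔG/RT) with R = 1.987×10⁻³ kcal mol⁻¹ K⁻¹ and T = 400 K gives K ≈ 4.41.
Fraction in the lower-energy chair = K/(K+1) = 81.5%.

81.5%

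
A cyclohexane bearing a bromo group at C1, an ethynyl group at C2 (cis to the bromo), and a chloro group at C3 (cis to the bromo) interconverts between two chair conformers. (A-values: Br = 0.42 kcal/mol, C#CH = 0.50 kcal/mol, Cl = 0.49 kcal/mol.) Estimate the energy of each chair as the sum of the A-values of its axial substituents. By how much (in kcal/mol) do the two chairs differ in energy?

Chair I (bromo axial, ethynyl equatorial, chloro axial): E = 0.91 kcal/mol.
Chair II (bromo equatorial, ethynyl axial, chloro equatorial): E = 0.50 kcal/mol.
ΔE = 0.91 − 0.50 = 0.41 kcal/mol; chair II is more stable.

0.41 kcal/mol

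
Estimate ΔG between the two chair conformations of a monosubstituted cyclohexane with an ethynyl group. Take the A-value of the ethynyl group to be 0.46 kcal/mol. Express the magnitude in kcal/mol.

A monosubstituted cyclohexane has one chair with the ethynyl group axial (E = A = 0.46 kcal/mol) and one with it equatorial (E = 0).
ΔE = 0.46 − 0 = 0.46 kcal/mol.

0.46 kcal/mol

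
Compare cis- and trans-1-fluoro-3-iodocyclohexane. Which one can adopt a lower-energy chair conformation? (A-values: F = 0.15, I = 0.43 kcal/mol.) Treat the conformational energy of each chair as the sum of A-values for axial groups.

At 1,3 positions (parity same): cis → (e,e or a,a); trans → (a,e or e,a).
Best chair for cis: E = 0.00 kcal/mol; best chair for trans: E = 0.15 kcal/mol.
The cis isomer is lower by 0.15 kcal/mol.

cis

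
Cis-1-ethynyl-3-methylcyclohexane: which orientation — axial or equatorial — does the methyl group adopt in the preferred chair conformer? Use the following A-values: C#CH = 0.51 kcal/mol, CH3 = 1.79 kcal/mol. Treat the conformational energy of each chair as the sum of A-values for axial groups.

equatorial

C1 and C3 have the same parity, so for the cis isomer the two substituents are e,e in one chair and a,a in the other.
Chair I (ethynyl axial, methyl axial): E = 2.30 kcal/mol.
Chair II (ethynyl equatorial, methyl equatorial): E = 0.00 kcal/mol.
Chair II is the more stable (lower-energy) conformer, and in that chair the methyl group is equatorial.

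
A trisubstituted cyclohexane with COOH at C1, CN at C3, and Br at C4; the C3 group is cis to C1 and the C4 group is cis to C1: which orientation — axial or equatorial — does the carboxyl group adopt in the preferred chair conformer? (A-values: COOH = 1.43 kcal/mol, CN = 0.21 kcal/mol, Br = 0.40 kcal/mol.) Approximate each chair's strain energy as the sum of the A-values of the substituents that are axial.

Chair I (carboxyl axial, cyano axial, bromo equatorial): E = 1.64 kcal/mol.
Chair II (carboxyl equatorial, cyano equatorial, bromo axial): E = 0.40 kcal/mol.
Chair II is the more stable (lower-energy) conformer, and in that chair the carboxyl group is equatorial.

equatorial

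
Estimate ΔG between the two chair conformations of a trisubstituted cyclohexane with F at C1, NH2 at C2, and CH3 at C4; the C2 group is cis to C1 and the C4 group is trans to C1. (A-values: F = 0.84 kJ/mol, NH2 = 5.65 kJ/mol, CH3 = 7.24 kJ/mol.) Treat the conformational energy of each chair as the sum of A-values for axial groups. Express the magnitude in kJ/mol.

Chair I (fluoro axial, amino equatorial, methyl axial): E = 8.08 kJ/mol.
Chair II (fluoro equatorial, amino axial, methyl equatorial): E = 5.65 kJ/mol.
ΔE = 8.08 − 5.65 = 2.43 kJ/mol; chair II is more stable.

2.43 kJ/mol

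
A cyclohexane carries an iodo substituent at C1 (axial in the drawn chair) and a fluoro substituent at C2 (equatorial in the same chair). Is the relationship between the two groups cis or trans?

C1 and C2 have opposite parity, so their axial bonds point in opposite directions.
With opposite-parity carbons, two substituents on the same face are one axial and one equatorial; opposite faces give both axial or both equatorial.
Here the groups are axial/equatorial → same face → cis.

cis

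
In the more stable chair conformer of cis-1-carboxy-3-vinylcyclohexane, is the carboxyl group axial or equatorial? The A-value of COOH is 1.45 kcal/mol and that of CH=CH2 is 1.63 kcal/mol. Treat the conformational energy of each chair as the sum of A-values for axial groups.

C1 and C3 have the same parity, so for the cis isomer the two substituents are e,e in one chair and a,a in the other.
Chair I (carboxyl axial, vinyl axial): E = 3.08 kcal/mol.
Chair II (carboxyl equatorial, vinyl equatorial): E = 0.00 kcal/mol.
Chair II is the more stable (lower-energy) conformer, and in that chair the carboxyl group is equatorial.

equatorial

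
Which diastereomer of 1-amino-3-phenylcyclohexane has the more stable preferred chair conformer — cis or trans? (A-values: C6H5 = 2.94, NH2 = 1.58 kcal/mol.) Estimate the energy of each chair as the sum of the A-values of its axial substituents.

At 1,3 positions (parity same): cis → (e,e or a,a); trans → (a,e or e,a).
Best chair for cis: E = 0.00 kcal/mol; best chair for trans: E = 1.58 kcal/mol.
The cis isomer is lower by 1.58 kcal/mol.

cis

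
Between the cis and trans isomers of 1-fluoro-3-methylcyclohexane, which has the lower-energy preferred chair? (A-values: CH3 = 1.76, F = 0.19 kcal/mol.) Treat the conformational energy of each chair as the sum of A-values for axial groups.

At 1,3 positions (parity same): cis → (e,e or a,a); trans → (a,e or e,a).
Best chair for cis: E = 0.00 kcal/mol; best chair for trans: E = 0.19 kcal/mol.
The cis isomer is lower by 0.19 kcal/mol.

cis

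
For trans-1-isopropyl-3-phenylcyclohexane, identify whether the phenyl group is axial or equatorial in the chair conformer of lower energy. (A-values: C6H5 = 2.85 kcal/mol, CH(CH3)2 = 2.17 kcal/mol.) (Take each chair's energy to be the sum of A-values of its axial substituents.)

equatorial

C1 and C3 have the same parity, so for the trans isomer the two substituents are one axial and one equatorial in each chair.
Chair I (phenyl axial, isopropyl equatorial): E = 2.85 kcal/mol.
Chair II (phenyl equatorial, isopropyl axial): E = 2.17 kcal/mol.
Chair II is the more stable (lower-energy) conformer, and in that chair the phenyl group is equatorial.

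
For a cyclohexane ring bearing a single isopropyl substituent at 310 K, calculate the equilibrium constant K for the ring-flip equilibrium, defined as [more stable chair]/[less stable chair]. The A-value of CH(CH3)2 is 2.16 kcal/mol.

K ≈ 33.3

One chair has the isopropyl group axial (E = 2.16 kcal/mol) and the other has it equatorial (E = 0).
ΔG = 2.16 kcal/mol between the two chairs.
K = exp(ΔG/RT) with R = 1.987×10⁻³ kcal mol⁻¹ K⁻¹ and T = 310 K gives K ≈ 33.3.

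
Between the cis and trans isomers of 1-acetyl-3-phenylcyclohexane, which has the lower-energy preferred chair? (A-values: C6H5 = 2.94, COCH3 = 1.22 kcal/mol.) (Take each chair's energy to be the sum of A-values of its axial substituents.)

cis

At 1,3 positions (parity same): cis → (e,e or a,a); trans → (a,e or e,a).
Best chair for cis: E = 0.00 kcal/mol; best chair for trans: E = 1.22 kcal/mol.
The cis isomer is lower by 1.22 kcal/mol.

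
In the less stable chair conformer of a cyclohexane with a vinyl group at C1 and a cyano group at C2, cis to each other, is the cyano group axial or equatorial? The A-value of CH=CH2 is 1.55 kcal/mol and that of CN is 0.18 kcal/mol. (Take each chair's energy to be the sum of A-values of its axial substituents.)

equatorial

C1 and C2 have opposite parity, so for the cis isomer the two substituents are one axial and one equatorial in each chair.
Chair I (vinyl axial, cyano equatorial): E = 1.55 kcal/mol.
Chair II (vinyl equatorial, cyano axial): E = 0.18 kcal/mol.
Chair I is the less stable (higher-energy) conformer, and in that chair the cyano group is equatorial.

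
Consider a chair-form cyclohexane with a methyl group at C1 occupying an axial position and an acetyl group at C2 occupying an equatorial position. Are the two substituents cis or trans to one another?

cis

C1 and C2 have opposite parity, so their axial bonds point in opposite directions.
With opposite-parity carbons, two substituents on the same face are one axial and one equatorial; opposite faces give both axial or both equatorial.
Here the groups are axial/equatorial → same face → cis.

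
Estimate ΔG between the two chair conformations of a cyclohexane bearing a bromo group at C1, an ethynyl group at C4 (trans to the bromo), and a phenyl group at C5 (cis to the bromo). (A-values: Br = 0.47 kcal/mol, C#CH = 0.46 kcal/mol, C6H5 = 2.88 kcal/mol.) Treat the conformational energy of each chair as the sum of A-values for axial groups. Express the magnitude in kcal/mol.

3.81 kcal/mol

Chair I (bromo axial, ethynyl axial, phenyl axial): E = 3.81 kcal/mol.
Chair II (bromo equatorial, ethynyl equatorial, phenyl equatorial): E = 0.00 kcal/mol.
ΔE = 3.81 − 0.00 = 3.81 kcal/mol; chair II is more stable.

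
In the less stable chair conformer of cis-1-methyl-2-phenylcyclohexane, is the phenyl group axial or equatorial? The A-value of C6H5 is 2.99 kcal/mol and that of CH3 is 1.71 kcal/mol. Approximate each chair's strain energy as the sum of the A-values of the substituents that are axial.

C1 and C2 have opposite parity, so for the cis isomer the two substituents are one axial and one equatorial in each chair.
Chair I (phenyl axial, methyl equatorial): E = 2.99 kcal/mol.
Chair II (phenyl equatorial, methyl axial): E = 1.71 kcal/mol.
Chair I is the less stable (higher-energy) conformer, and in that chair the phenyl group is axial.

axial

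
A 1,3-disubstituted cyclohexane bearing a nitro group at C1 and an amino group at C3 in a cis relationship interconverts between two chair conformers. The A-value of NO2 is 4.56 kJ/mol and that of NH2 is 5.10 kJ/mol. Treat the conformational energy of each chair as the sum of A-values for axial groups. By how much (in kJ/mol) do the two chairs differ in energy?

9.66 kJ/mol

C1 and C3 have the same parity, so for the cis isomer the two substituents are e,e in one chair and a,a in the other.
Chair I (nitro axial, amino axial): E = 9.66 kJ/mol.
Chair II (nitro equatorial, amino equatorial): E = 0.00 kJ/mol.
ΔE = 9.66 − 0.00 = 9.66 kJ/mol; chair II is more stable.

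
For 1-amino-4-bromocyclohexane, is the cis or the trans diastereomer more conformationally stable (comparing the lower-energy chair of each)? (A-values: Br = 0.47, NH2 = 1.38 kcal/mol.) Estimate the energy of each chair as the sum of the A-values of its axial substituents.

At 1,4 positions (parity opposite): cis → (a,e or e,a); trans → (e,e or a,a).
Best chair for cis: E = 0.47 kcal/mol; best chair for trans: E = 0.00 kcal/mol.
The trans isomer is lower by 0.47 kcal/mol.

trans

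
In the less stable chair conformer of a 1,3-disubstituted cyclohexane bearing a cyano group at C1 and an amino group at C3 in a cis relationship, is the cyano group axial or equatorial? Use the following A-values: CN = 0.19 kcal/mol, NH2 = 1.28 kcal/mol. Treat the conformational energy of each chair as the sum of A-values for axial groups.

axial

C1 and C3 have the same parity, so for the cis isomer the two substituents are e,e in one chair and a,a in the other.
Chair I (cyano axial, amino axial): E = 1.47 kcal/mol.
Chair II (cyano equatorial, amino equatorial): E = 0.00 kcal/mol.
Chair I is the less stable (higher-energy) conformer, and in that chair the cyano group is axial.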